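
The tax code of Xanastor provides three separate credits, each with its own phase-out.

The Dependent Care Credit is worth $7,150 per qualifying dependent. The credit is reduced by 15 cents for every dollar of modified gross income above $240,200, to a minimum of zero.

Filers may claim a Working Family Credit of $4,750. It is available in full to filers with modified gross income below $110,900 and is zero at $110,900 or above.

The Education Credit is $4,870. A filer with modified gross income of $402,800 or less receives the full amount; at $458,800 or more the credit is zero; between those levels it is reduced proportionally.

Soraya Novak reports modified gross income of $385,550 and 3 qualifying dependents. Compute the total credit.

$4,870

Dependent Care Credit: base = 3 × $7,150 = $21,450. 15% of the $145,350 excess over $240,200 is $21,802.50 ≥ base, so the credit is $0.
Working Family Credit: $385,550 meets or exceeds the $110,900 cutoff, so the credit is $0.
Education Credit: $385,550 is at or below the $402,800 threshold, so the full $4,870 applies.
Total: $0 + $0 + $4,870 = $4,870.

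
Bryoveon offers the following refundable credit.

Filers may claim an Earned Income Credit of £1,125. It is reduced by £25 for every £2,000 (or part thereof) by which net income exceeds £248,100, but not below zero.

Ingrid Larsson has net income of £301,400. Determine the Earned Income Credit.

Earned Income Credit: income exceeds £248,100 by £53,300, which is 27 full-or-partial £2,000 increments; reduction = 27 × £25 = £675, leaving £450.

£450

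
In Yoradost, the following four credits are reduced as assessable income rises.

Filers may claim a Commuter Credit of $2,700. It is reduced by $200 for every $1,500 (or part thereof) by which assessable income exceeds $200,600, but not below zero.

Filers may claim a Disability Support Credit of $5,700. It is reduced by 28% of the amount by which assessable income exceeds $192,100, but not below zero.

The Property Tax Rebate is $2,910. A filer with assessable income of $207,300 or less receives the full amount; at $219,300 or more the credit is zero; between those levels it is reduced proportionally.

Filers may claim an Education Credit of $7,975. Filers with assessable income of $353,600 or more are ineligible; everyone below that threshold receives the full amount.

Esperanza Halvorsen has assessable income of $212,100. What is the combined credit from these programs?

$10,921

Commuter Credit: income exceeds $200,600 by $11,500, which is 8 full-or-partial $1,500 increments; reduction = 8 × $200 = $1,600, leaving $1,100.
Disability Support Credit: 28% of the $20,000 excess over $192,100 is $5,600; credit = $5,700 − $5,600 = $100.
Property Tax Rebate: $212,100 is $4,800 into a $12,000 phase-out range, leaving 7,200/12,000 of the credit: $2,910 × 7,200/12,000 = $1,746.
Education Credit: $212,100 is below the $353,600 cutoff, so the full $7,975 applies.
Total: $1,100 + $100 + $1,746 + $7,975 = $10,921.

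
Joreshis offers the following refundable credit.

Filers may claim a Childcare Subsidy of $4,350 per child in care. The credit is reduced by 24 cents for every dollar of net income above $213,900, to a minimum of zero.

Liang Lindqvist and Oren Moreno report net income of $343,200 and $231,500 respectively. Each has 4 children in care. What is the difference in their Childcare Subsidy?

$13,176

Liang ($343,200): Childcare Subsidy: base = 4 × $4,350 = $17,400. 24% of the $129,300 excess over $213,900 is $31,032 ≥ base, so the credit is $0.
Oren ($231,500): Childcare Subsidy: base = 4 × $4,350 = $17,400. 24% of the $17,600 excess over $213,900 is $4,224; credit = $17,400 − $4,224 = $13,176.
Difference: |$0 − $13,176| = $13,176.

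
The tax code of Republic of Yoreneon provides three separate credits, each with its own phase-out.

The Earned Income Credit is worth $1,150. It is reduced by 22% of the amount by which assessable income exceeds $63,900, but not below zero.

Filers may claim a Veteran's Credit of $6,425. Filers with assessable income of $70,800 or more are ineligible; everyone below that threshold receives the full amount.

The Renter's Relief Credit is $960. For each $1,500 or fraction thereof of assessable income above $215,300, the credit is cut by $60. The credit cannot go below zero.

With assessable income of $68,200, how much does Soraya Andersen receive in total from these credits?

Earned Income Credit: 22% of the $4,300 excess over $63,900 is $946; credit = $1,150 − $946 = $204.
Veteran's Credit: $68,200 is below the $70,800 cutoff, so the full $6,425 applies.
Renter's Relief Credit: $68,200 is at or below the $215,300 threshold, so the full $960 applies.
Total: $204 + $6,425 + $960 = $7,589.

$7,589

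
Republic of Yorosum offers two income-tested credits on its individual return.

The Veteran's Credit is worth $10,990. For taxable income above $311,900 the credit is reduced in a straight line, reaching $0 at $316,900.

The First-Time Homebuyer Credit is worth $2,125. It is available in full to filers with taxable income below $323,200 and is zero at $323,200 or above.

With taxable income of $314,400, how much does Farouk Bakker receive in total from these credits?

$7,620

Veteran's Credit: $314,400 is $2,500 into a $5,000 phase-out range, leaving 2,500/5,000 of the credit: $10,990 × 2,500/5,000 = $5,495.
First-Time Homebuyer Credit: $314,400 is below the $323,200 cutoff, so the full $2,125 applies.
Total: $5,495 + $2,125 = $7,620.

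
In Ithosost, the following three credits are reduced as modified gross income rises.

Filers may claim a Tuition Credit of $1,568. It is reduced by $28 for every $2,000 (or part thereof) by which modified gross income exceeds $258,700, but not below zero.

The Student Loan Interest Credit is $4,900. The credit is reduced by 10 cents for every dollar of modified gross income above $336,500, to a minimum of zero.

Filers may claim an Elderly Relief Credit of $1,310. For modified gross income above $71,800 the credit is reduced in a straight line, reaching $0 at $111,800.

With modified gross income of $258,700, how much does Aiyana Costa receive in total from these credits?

Tuition Credit: $258,700 is at or below the $258,700 threshold, so the full $1,568 applies.
Student Loan Interest Credit: $258,700 is at or below the $336,500 threshold, so the full $4,900 applies.
Elderly Relief Credit: $258,700 is at or above $111,800, so the credit is $0.
Total: $1,568 + $4,900 + $0 = $6,468.

$6,468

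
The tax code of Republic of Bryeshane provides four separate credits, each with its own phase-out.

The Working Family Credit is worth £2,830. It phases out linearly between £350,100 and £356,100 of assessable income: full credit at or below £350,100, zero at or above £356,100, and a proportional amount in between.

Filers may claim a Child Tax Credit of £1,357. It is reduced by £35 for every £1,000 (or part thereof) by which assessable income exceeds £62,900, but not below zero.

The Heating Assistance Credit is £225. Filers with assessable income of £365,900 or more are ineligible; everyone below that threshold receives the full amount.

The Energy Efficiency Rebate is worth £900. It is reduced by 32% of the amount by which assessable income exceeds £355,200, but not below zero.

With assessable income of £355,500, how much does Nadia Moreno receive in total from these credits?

£1,312

Working Family Credit: £355,500 is £5,400 into a £6,000 phase-out range, leaving 600/6,000 of the credit: £2,830 × 600/6,000 = £283.
Child Tax Credit: income exceeds £62,900 by £292,600 → 293 increments × £35 = £10,255 ≥ base, so the credit is £0.
Heating Assistance Credit: £355,500 is below the £365,900 cutoff, so the full £225 applies.
Energy Efficiency Rebate: 32% of the £300 excess over £355,200 is £96; credit = £900 − £96 = £804.
Total: £283 + £0 + £225 + £804 = £1,312.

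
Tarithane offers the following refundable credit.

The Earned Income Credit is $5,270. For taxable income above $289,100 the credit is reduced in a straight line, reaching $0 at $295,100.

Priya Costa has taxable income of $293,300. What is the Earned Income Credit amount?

Earned Income Credit: $293,300 is $4,200 into a $6,000 phase-out range, leaving 1,800/6,000 of the credit: $5,270 × 1,800/6,000 = $1,581.

$1,581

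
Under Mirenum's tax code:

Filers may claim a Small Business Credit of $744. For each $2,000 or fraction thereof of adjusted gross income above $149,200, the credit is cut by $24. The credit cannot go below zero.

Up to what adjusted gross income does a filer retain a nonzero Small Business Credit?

After 30 increments the reduction is 30 × $24 = $720, leaving $24; one more increment wipes it out. Increment 30 ends at excess 30 × $2,000 = $60,000, so the highest qualifying income is $149,200 + $60,000 = $209,200.

$209,200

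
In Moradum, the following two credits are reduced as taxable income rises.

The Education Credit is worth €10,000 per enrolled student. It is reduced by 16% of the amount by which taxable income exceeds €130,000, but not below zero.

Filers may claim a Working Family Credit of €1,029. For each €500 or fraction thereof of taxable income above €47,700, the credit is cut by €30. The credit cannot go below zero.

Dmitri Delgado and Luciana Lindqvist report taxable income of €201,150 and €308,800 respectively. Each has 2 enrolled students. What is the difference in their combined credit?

€8,616

Dmitri (€201,150): Education Credit: base = 2 × €10,000 = €20,000. 16% of the €71,150 excess over €130,000 is €11,384; credit = €20,000 − €11,384 = €8,616. Working Family Credit: income exceeds €47,700 by €153,450 → 307 increments × €30 = €9,210 ≥ base, so the credit is €0. total €8,616 + €0 = €8,616
Luciana (€308,800): Education Credit: base = 2 × €10,000 = €20,000. 16% of the €178,800 excess over €130,000 is €28,608 ≥ base, so the credit is €0. Working Family Credit: income exceeds €47,700 by €261,100 → 523 increments × €30 = €15,690 ≥ base, so the credit is €0. total €0 + €0 = €0
Difference: |€8,616 − €0| = €8,616.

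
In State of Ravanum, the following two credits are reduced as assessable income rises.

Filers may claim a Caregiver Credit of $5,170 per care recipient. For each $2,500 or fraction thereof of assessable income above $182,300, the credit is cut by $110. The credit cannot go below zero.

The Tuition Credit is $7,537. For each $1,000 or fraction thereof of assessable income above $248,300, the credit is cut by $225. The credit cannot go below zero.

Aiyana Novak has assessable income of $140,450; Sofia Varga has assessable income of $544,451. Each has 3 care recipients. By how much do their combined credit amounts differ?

Aiyana ($140,450): Caregiver Credit: base = 3 × $5,170 = $15,510. $140,450 is at or below the $182,300 threshold, so the full $15,510 applies. Tuition Credit: $140,450 is at or below the $248,300 threshold, so the full $7,537 applies. total $15,510 + $7,537 = $23,047
Sofia ($544,451): Caregiver Credit: base = 3 × $5,170 = $15,510. income exceeds $182,300 by $362,151 → 145 increments × $110 = $15,950 ≥ base, so the credit is $0. Tuition Credit: income exceeds $248,300 by $296,151 → 297 increments × $225 = $66,825 ≥ base, so the credit is $0. total $0 + $0 = $0
Difference: |$23,047 − $0| = $23,047.

$23,047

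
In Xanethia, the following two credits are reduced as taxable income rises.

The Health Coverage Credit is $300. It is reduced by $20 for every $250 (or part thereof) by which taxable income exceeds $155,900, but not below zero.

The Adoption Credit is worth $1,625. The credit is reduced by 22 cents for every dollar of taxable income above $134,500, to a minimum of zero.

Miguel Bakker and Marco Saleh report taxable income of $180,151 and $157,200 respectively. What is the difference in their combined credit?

$180

Miguel ($180,151): Health Coverage Credit: income exceeds $155,900 by $24,251 → 98 increments × $20 = $1,960 ≥ base, so the credit is $0. Adoption Credit: 22% of the $45,651 excess over $134,500 is $10,043.22 ≥ base, so the credit is $0. total $0 + $0 = $0
Marco ($157,200): Health Coverage Credit: income exceeds $155,900 by $1,300, which is 6 full-or-partial $250 increments; reduction = 6 × $20 = $120, leaving $180. Adoption Credit: 22% of the $22,700 excess over $134,500 is $4,994 ≥ base, so the credit is $0. total $180 + $0 = $180
Difference: |$0 − $180| = $180.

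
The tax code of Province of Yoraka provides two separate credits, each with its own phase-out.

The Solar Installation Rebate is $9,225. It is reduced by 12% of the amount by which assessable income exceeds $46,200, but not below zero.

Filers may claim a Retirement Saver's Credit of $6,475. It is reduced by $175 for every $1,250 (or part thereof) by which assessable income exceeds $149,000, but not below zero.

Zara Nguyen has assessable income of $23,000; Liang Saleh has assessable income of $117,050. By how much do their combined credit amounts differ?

Zara ($23,000): Solar Installation Rebate: $23,000 is at or below the $46,200 threshold, so the full $9,225 applies. Retirement Saver's Credit: $23,000 is at or below the $149,000 threshold, so the full $6,475 applies. total $9,225 + $6,475 = $15,700
Liang ($117,050): Solar Installation Rebate: 12% of the $70,850 excess over $46,200 is $8,502; credit = $9,225 − $8,502 = $723. Retirement Saver's Credit: $117,050 is at or below the $149,000 threshold, so the full $6,475 applies. total $723 + $6,475 = $7,198
Difference: |$15,700 − $7,198| = $8,502.

$8,502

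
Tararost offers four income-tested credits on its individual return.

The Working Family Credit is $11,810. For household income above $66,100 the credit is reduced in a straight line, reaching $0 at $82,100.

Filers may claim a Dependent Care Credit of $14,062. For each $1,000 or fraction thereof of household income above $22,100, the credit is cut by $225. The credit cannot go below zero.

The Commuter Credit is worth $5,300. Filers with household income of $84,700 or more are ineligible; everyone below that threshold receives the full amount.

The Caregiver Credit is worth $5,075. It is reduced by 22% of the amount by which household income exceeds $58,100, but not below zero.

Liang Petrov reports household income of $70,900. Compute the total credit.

Working Family Credit: $70,900 is $4,800 into a $16,000 phase-out range, leaving 11,200/16,000 of the credit: $11,810 × 11,200/16,000 = $8,267.
Dependent Care Credit: income exceeds $22,100 by $48,800, which is 49 full-or-partial $1,000 increments; reduction = 49 × $225 = $11,025, leaving $3,037.
Commuter Credit: $70,900 is below the $84,700 cutoff, so the full $5,300 applies.
Caregiver Credit: 22% of the $12,800 excess over $58,100 is $2,816; credit = $5,075 − $2,816 = $2,259.
Total: $8,267 + $3,037 + $5,300 + $2,259 = $18,863.

$18,863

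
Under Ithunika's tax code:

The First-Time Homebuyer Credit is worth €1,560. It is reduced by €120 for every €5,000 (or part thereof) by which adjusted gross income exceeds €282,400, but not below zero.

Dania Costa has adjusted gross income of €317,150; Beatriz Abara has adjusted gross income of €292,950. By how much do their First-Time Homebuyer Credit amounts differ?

Dania (€317,150): First-Time Homebuyer Credit: income exceeds €282,400 by €34,750, which is 7 full-or-partial €5,000 increments; reduction = 7 × €120 = €840, leaving €720.
Beatriz (€292,950): First-Time Homebuyer Credit: income exceeds €282,400 by €10,550, which is 3 full-or-partial €5,000 increments; reduction = 3 × €120 = €360, leaving €1,200.
Difference: |€720 − €1,200| = €480.

€480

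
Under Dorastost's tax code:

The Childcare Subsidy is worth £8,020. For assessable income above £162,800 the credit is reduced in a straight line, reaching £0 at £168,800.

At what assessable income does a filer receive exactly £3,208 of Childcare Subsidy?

£166,400

£3,208 is 3,208/8,020 of the full £8,020, so 4,812/8,020 of the £6,000 range has been used: income = £162,800 + £6,000 × 4,812/8,020 = £166,400.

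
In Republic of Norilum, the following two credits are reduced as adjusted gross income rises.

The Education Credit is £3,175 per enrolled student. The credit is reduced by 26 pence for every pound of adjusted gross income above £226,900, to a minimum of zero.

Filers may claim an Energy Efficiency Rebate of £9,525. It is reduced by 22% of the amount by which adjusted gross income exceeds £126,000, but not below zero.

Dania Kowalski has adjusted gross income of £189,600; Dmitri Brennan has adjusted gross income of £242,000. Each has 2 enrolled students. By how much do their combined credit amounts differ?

£3,926

Dania (£189,600): Education Credit: base = 2 × £3,175 = £6,350. £189,600 is at or below the £226,900 threshold, so the full £6,350 applies. Energy Efficiency Rebate: 22% of the £63,600 excess over £126,000 is £13,992 ≥ base, so the credit is £0. total £6,350 + £0 = £6,350
Dmitri (£242,000): Education Credit: base = 2 × £3,175 = £6,350. 26% of the £15,100 excess over £226,900 is £3,926; credit = £6,350 − £3,926 = £2,424. Energy Efficiency Rebate: 22% of the £116,000 excess over £126,000 is £25,520 ≥ base, so the credit is £0. total £2,424 + £0 = £2,424
Difference: |£6,350 − £2,424| = £3,926.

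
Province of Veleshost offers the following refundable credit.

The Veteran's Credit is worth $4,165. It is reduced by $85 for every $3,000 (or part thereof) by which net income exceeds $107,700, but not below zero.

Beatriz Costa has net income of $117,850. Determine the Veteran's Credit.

Veteran's Credit: income exceeds $107,700 by $10,150, which is 4 full-or-partial $3,000 increments; reduction = 4 × $85 = $340, leaving $3,825.

$3,825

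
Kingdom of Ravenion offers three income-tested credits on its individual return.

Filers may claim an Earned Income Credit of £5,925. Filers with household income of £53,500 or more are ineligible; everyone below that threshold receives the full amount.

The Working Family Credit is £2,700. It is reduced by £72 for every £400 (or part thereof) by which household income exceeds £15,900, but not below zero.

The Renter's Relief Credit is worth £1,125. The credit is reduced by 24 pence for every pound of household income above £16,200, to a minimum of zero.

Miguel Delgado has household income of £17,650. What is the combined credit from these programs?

Earned Income Credit: £17,650 is below the £53,500 cutoff, so the full £5,925 applies.
Working Family Credit: income exceeds £15,900 by £1,750, which is 5 full-or-partial £400 increments; reduction = 5 × £72 = £360, leaving £2,340.
Renter's Relief Credit: 24% of the £1,450 excess over £16,200 is £348; credit = £1,125 − £348 = £777.
Total: £5,925 + £2,340 + £777 = £9,042.

£9,042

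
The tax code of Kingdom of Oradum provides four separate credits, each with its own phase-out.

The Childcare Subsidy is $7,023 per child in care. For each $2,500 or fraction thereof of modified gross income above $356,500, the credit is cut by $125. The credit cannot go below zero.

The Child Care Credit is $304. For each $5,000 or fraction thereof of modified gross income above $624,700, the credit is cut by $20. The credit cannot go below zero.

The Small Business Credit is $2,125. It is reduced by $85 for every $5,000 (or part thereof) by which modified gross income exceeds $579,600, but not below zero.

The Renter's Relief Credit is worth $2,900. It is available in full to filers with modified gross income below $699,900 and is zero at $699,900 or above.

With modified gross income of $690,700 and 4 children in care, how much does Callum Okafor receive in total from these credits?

$14,436

Childcare Subsidy: base = 4 × $7,023 = $28,092. income exceeds $356,500 by $334,200, which is 134 full-or-partial $2,500 increments; reduction = 134 × $125 = $16,750, leaving $11,342.
Child Care Credit: income exceeds $624,700 by $66,000, which is 14 full-or-partial $5,000 increments; reduction = 14 × $20 = $280, leaving $24.
Small Business Credit: income exceeds $579,600 by $111,100, which is 23 full-or-partial $5,000 increments; reduction = 23 × $85 = $1,955, leaving $170.
Renter's Relief Credit: $690,700 is below the $699,900 cutoff, so the full $2,900 applies.
Total: $11,342 + $24 + $170 + $2,900 = $14,436.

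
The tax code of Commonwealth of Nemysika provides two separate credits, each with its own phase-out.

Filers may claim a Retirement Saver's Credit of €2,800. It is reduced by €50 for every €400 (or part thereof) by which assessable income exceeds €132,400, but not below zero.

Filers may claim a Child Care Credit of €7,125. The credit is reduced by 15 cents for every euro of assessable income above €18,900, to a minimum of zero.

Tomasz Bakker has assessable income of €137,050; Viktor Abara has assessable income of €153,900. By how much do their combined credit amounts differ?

Tomasz (€137,050): Retirement Saver's Credit: income exceeds €132,400 by €4,650, which is 12 full-or-partial €400 increments; reduction = 12 × €50 = €600, leaving €2,200. Child Care Credit: 15% of the €118,150 excess over €18,900 is €17,722.50 ≥ base, so the credit is €0. total €2,200 + €0 = €2,200
Viktor (€153,900): Retirement Saver's Credit: income exceeds €132,400 by €21,500, which is 54 full-or-partial €400 increments; reduction = 54 × €50 = €2,700, leaving €100. Child Care Credit: 15% of the €135,000 excess over €18,900 is €20,250 ≥ base, so the credit is €0. total €100 + €0 = €100
Difference: |€2,200 − €100| = €2,100.

€2,100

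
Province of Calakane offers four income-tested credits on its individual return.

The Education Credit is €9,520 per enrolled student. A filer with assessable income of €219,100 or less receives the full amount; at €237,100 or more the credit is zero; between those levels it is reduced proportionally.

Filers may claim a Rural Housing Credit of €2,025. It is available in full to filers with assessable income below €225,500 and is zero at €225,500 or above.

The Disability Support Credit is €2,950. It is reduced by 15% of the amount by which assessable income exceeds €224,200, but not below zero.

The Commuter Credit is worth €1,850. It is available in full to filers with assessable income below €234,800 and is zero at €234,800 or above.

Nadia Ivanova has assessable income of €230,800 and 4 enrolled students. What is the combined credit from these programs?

Education Credit: base = 4 × €9,520 = €38,080. €230,800 is €11,700 into a €18,000 phase-out range, leaving 6,300/18,000 of the credit: €38,080 × 6,300/18,000 = €13,328.
Rural Housing Credit: €230,800 meets or exceeds the €225,500 cutoff, so the credit is €0.
Disability Support Credit: 15% of the €6,600 excess over €224,200 is €990; credit = €2,950 − €990 = €1,960.
Commuter Credit: €230,800 is below the €234,800 cutoff, so the full €1,850 applies.
Total: €13,328 + €0 + €1,960 + €1,850 = €17,138.

€17,138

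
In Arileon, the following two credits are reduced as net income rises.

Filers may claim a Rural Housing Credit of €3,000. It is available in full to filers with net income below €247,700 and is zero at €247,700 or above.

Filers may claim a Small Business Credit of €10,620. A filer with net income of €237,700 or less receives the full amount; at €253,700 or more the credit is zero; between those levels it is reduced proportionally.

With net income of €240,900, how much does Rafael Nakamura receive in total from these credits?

Rural Housing Credit: €240,900 is below the €247,700 cutoff, so the full €3,000 applies.
Small Business Credit: €240,900 is €3,200 into a €16,000 phase-out range, leaving 12,800/16,000 of the credit: €10,620 × 12,800/16,000 = €8,496.
Total: €3,000 + €8,496 = €11,496.

€11,496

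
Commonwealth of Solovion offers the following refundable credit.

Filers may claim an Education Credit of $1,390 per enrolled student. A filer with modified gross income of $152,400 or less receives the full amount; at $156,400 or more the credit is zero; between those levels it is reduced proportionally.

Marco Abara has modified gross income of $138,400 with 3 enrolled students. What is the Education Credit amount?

$4,170

Education Credit: base = 3 × $1,390 = $4,170. $138,400 is at or below the $152,400 threshold, so the full $4,170 applies.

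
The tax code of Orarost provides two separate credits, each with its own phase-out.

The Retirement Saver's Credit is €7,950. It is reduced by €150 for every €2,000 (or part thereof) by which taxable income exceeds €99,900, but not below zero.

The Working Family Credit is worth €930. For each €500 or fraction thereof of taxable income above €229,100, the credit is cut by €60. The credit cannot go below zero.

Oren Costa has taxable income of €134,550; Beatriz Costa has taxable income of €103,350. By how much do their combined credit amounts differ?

Oren (€134,550): Retirement Saver's Credit: income exceeds €99,900 by €34,650, which is 18 full-or-partial €2,000 increments; reduction = 18 × €150 = €2,700, leaving €5,250. Working Family Credit: €134,550 is at or below the €229,100 threshold, so the full €930 applies. total €5,250 + €930 = €6,180
Beatriz (€103,350): Retirement Saver's Credit: income exceeds €99,900 by €3,450, which is 2 full-or-partial €2,000 increments; reduction = 2 × €150 = €300, leaving €7,650. Working Family Credit: €103,350 is at or below the €229,100 threshold, so the full €930 applies. total €7,650 + €930 = €8,580
Difference: |€6,180 − €8,580| = €2,400.

€2,400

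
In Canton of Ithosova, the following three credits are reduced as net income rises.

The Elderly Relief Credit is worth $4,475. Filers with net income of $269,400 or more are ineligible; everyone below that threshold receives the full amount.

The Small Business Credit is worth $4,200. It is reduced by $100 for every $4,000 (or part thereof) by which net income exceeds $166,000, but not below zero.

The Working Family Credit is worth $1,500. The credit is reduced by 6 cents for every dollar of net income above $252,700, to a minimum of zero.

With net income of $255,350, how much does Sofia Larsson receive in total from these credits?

Elderly Relief Credit: $255,350 is below the $269,400 cutoff, so the full $4,475 applies.
Small Business Credit: income exceeds $166,000 by $89,350, which is 23 full-or-partial $4,000 increments; reduction = 23 × $100 = $2,300, leaving $1,900.
Working Family Credit: 6% of the $2,650 excess over $252,700 is $159; credit = $1,500 − $159 = $1,341.
Total: $4,475 + $1,900 + $1,341 = $7,716.

$7,716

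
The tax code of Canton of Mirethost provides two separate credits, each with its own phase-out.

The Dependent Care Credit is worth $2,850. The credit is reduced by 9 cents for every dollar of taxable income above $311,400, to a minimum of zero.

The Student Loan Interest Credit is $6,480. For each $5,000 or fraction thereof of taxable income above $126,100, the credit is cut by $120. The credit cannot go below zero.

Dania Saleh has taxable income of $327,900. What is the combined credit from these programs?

$2,925

Dependent Care Credit: 9% of the $16,500 excess over $311,400 is $1,485; credit = $2,850 − $1,485 = $1,365.
Student Loan Interest Credit: income exceeds $126,100 by $201,800, which is 41 full-or-partial $5,000 increments; reduction = 41 × $120 = $4,920, leaving $1,560.
Total: $1,365 + $1,560 = $2,925.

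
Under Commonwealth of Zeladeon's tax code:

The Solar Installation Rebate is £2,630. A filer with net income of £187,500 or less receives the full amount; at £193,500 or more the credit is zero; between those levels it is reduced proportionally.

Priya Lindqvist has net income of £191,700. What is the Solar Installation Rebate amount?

£789

Solar Installation Rebate: £191,700 is £4,200 into a £6,000 phase-out range, leaving 1,800/6,000 of the credit: £2,630 × 1,800/6,000 = £789.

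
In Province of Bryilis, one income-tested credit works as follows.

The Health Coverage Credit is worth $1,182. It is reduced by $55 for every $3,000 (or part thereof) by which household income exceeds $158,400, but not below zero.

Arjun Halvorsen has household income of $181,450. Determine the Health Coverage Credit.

Health Coverage Credit: income exceeds $158,400 by $23,050, which is 8 full-or-partial $3,000 increments; reduction = 8 × $55 = $440, leaving $742.

$742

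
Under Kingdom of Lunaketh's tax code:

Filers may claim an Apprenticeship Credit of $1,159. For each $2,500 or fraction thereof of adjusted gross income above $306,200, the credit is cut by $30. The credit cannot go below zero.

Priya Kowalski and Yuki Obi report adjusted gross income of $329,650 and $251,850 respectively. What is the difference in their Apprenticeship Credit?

$300

Priya ($329,650): Apprenticeship Credit: income exceeds $306,200 by $23,450, which is 10 full-or-partial $2,500 increments; reduction = 10 × $30 = $300, leaving $859.
Yuki ($251,850): Apprenticeship Credit: $251,850 is at or below the $306,200 threshold, so the full $1,159 applies.
Difference: |$859 − $1,159| = $300.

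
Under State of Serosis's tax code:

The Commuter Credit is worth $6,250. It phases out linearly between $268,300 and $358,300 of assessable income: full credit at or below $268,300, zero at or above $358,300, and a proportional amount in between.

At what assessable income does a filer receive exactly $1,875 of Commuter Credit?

$331,300

$1,875 is 1,875/6,250 of the full $6,250, so 4,375/6,250 of the $90,000 range has been used: income = $268,300 + $90,000 × 4,375/6,250 = $331,300.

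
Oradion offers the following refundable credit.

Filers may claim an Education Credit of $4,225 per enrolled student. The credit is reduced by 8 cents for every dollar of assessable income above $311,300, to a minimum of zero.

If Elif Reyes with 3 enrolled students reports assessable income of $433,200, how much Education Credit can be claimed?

Education Credit: base = 3 × $4,225 = $12,675. 8% of the $121,900 excess over $311,300 is $9,752; credit = $12,675 − $9,752 = $2,923.

$2,923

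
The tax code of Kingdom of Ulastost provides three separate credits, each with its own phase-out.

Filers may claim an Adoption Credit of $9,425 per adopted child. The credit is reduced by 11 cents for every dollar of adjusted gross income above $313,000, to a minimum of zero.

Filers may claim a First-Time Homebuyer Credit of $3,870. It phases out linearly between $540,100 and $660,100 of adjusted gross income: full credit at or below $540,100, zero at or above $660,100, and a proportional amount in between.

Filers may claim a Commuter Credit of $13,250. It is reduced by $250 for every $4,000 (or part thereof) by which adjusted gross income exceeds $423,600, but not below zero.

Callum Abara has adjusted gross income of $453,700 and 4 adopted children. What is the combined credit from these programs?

Adoption Credit: base = 4 × $9,425 = $37,700. 11% of the $140,700 excess over $313,000 is $15,477; credit = $37,700 − $15,477 = $22,223.
First-Time Homebuyer Credit: $453,700 is at or below the $540,100 threshold, so the full $3,870 applies.
Commuter Credit: income exceeds $423,600 by $30,100, which is 8 full-or-partial $4,000 increments; reduction = 8 × $250 = $2,000, leaving $11,250.
Total: $22,223 + $3,870 + $11,250 = $37,343.

$37,343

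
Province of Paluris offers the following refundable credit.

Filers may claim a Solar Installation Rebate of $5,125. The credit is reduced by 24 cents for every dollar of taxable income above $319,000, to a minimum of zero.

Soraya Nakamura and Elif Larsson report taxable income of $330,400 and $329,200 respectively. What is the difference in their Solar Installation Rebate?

Soraya ($330,400): Solar Installation Rebate: 24% of the $11,400 excess over $319,000 is $2,736; credit = $5,125 − $2,736 = $2,389.
Elif ($329,200): Solar Installation Rebate: 24% of the $10,200 excess over $319,000 is $2,448; credit = $5,125 − $2,448 = $2,677.
Difference: |$2,389 − $2,677| = $288.

$288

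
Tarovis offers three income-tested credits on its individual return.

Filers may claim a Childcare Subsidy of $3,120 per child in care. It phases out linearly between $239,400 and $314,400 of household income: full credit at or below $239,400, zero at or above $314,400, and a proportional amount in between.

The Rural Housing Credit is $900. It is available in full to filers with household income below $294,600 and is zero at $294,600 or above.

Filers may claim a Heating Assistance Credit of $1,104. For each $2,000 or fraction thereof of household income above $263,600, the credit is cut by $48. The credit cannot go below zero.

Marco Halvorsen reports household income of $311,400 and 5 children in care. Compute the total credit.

Childcare Subsidy: base = 5 × $3,120 = $15,600. $311,400 is $72,000 into a $75,000 phase-out range, leaving 3,000/75,000 of the credit: $15,600 × 3,000/75,000 = $624.
Rural Housing Credit: $311,400 meets or exceeds the $294,600 cutoff, so the credit is $0.
Heating Assistance Credit: income exceeds $263,600 by $47,800 → 24 increments × $48 = $1,152 ≥ base, so the credit is $0.
Total: $624 + $0 + $0 = $624.

$624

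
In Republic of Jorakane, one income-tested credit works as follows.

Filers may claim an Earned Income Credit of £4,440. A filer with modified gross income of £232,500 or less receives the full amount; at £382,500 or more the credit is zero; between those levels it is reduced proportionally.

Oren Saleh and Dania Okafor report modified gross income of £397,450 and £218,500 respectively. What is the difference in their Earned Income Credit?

£4,440

Oren (£397,450): Earned Income Credit: £397,450 is at or above £382,500, so the credit is £0.
Dania (£218,500): Earned Income Credit: £218,500 is at or below the £232,500 threshold, so the full £4,440 applies.
Difference: |£0 − £4,440| = £4,440.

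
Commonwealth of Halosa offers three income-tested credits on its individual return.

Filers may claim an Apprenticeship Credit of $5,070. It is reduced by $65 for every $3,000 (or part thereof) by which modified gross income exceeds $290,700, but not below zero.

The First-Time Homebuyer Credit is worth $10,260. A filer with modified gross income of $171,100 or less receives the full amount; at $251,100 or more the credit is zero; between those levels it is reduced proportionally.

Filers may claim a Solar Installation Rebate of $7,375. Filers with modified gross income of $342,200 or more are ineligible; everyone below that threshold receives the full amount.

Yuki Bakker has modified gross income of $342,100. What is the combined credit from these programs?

Apprenticeship Credit: income exceeds $290,700 by $51,400, which is 18 full-or-partial $3,000 increments; reduction = 18 × $65 = $1,170, leaving $3,900.
First-Time Homebuyer Credit: $342,100 is at or above $251,100, so the credit is $0.
Solar Installation Rebate: $342,100 is below the $342,200 cutoff, so the full $7,375 applies.
Total: $3,900 + $0 + $7,375 = $11,275.

$11,275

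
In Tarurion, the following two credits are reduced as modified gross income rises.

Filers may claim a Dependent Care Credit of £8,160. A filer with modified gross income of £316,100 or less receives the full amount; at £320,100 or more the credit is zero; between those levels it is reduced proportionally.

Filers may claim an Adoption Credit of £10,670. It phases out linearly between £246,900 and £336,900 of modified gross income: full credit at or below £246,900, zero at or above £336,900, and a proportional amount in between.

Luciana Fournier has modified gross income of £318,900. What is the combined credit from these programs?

£4,582

Dependent Care Credit: £318,900 is £2,800 into a £4,000 phase-out range, leaving 1,200/4,000 of the credit: £8,160 × 1,200/4,000 = £2,448.
Adoption Credit: £318,900 is £72,000 into a £90,000 phase-out range, leaving 18,000/90,000 of the credit: £10,670 × 18,000/90,000 = £2,134.
Total: £2,448 + £2,134 = £4,582.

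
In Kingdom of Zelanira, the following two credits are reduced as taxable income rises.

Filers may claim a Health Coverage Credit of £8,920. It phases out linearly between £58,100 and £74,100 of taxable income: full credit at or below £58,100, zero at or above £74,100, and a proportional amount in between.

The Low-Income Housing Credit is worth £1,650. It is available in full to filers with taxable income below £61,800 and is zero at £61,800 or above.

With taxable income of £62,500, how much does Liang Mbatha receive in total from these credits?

£6,467

Health Coverage Credit: £62,500 is £4,400 into a £16,000 phase-out range, leaving 11,600/16,000 of the credit: £8,920 × 11,600/16,000 = £6,467.
Low-Income Housing Credit: £62,500 meets or exceeds the £61,800 cutoff, so the credit is £0.
Total: £6,467 + £0 = £6,467.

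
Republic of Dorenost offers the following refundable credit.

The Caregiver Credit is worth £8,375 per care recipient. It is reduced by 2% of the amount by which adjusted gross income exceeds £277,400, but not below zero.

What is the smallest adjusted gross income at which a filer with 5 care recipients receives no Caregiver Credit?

£2,371,150

Full credit = 5 × £8,375 = £41,875.
The credit falls by 2% of each pound above £277,400, so it reaches zero when the excess is £41,875 / 2% = £2,093,750: income = £277,400 + £2,093,750 = £2,371,150.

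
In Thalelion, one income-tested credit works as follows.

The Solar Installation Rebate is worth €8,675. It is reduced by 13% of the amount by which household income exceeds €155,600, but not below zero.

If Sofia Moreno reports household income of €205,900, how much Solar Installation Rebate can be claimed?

€2,136

Solar Installation Rebate: 13% of the €50,300 excess over €155,600 is €6,539; credit = €8,675 − €6,539 = €2,136.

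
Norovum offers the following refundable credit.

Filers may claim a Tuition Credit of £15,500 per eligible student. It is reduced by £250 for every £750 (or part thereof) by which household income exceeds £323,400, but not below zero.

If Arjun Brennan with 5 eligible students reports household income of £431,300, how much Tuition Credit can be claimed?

£41,500

Tuition Credit: base = 5 × £15,500 = £77,500. income exceeds £323,400 by £107,900, which is 144 full-or-partial £750 increments; reduction = 144 × £250 = £36,000, leaving £41,500.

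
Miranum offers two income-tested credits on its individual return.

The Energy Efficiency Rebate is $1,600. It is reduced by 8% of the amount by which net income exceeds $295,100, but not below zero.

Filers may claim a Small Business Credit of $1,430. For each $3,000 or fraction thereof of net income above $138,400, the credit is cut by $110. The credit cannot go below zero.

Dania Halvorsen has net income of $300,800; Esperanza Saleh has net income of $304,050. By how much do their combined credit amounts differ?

$260

Dania ($300,800): Energy Efficiency Rebate: 8% of the $5,700 excess over $295,100 is $456; credit = $1,600 − $456 = $1,144. Small Business Credit: income exceeds $138,400 by $162,400 → 55 increments × $110 = $6,050 ≥ base, so the credit is $0. total $1,144 + $0 = $1,144
Esperanza ($304,050): Energy Efficiency Rebate: 8% of the $8,950 excess over $295,100 is $716; credit = $1,600 − $716 = $884. Small Business Credit: income exceeds $138,400 by $165,650 → 56 increments × $110 = $6,160 ≥ base, so the credit is $0. total $884 + $0 = $884
Difference: |$1,144 − $884| = $260.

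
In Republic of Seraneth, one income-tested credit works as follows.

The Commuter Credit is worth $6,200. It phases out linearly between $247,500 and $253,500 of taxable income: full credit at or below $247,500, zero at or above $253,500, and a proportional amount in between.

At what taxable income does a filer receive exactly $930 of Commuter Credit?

$252,600

$930 is 930/6,200 of the full $6,200, so 5,270/6,200 of the $6,000 range has been used: income = $247,500 + $6,000 × 5,270/6,200 = $252,600.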